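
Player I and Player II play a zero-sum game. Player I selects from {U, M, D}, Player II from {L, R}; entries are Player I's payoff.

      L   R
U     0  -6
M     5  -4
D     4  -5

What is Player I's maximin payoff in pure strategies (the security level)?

Row minima: U → -6, M → -4, D → -5.
The best of these is -4.

-4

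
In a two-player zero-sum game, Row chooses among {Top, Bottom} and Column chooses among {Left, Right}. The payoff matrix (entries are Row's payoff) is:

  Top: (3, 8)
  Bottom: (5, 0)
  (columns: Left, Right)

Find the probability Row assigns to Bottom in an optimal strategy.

Row minima: Top → 3, Bottom → 0; maximin = 3.
Column maxima: Left → 5, Right → 8; minimax = 5.
3 ≠ 5, so there is no saddle point; optimal play is mixed.
Let Row play Top with probability p. Expected payoff against Left: 3p + 5(1−p) = −2p + 5; against Right: 8p + 0(1−p) = 8p.
Setting these equal: −2p + 5 = 8p ⇒ −10p = -5 ⇒ p = 1/2, and the value is (-2)·(1/2) + 5 = 4.
For Column: with q = P(Left), equating Top's and Bottom's payoffs gives −5q + 8 = 5q ⇒ q = 4/5.

1/2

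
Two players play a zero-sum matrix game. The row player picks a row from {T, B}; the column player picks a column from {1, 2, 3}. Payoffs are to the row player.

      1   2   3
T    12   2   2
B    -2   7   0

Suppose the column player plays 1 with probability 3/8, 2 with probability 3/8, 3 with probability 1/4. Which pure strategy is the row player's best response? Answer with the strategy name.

Expected payoff of T: (3/8)·12 + (3/8)·2 + (1/4)·2 = 23/4.
Expected payoff of B: (3/8)·(-2) + (3/8)·7 + (1/4)·0 = 15/8.
The largest is 23/4, so the row player's best response is T.

T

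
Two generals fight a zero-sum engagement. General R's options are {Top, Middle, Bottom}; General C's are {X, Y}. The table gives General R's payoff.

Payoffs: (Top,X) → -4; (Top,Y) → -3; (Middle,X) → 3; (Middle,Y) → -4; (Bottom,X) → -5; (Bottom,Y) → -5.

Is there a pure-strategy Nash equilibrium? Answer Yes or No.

Row minima: Top → -4, Middle → -4, Bottom → -5; maximin = -4.
Column maxima: X → 3, Y → -3; minimax = -3.
-4 ≠ -3, so no pure-strategy equilibrium exists.

No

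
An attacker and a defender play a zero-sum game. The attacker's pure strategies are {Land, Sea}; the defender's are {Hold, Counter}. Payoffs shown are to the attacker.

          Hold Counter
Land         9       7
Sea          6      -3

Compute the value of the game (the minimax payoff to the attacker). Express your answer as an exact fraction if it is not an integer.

Row minima: Land → 7, Sea → -3; maximin = 7.
Column maxima: Hold → 9, Counter → 7; minimax = 7.
Since maximin = minimax = 7, there is a saddle point and the value is 7.

7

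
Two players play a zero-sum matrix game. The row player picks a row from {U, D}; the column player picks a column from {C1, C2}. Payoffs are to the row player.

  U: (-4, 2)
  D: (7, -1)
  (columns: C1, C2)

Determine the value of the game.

Row minima: U → -4, D → -1; maximin = -1.
Column maxima: C1 → 7, C2 → 2; minimax = 2.
-1 ≠ 2, so there is no saddle point; optimal play is mixed.
Let the row player play U with probability p. Expected payoff against C1: (-4)p + 7(1−p) = −11p + 7; against C2: 2p + (-1)(1−p) = 3p − 1.
Setting these equal: −11p + 7 = 3p − 1 ⇒ −14p = -8 ⇒ p = 4/7, and the value is (-11)·(4/7) + 7 = 5/7.
For the column player: with q = P(C1), equating U's and D's payoffs gives −6q + 2 = 8q − 1 ⇒ q = 3/14.

5/7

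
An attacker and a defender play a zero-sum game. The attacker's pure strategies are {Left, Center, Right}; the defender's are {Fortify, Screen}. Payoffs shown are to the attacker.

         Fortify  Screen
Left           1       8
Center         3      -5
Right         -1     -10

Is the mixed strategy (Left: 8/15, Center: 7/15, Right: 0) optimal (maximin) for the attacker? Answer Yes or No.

Against Fortify this mix gives (8/15)·1 + (7/15)·3 = 29/15.
Against Screen this mix gives (8/15)·8 + (7/15)·(-5) = 29/15.
All of the defender's active replies (Fortify, Screen) yield 29/15, and no column does worse for the attacker. The mix makes the defender indifferent and guarantees 29/15, so it is optimal.

Yes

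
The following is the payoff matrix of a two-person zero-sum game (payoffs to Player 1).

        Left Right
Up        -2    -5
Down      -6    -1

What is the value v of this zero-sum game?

Row minima: Up → -5, Down → -6; maximin = -5.
Column maxima: Left → -2, Right → -1; minimax = -2.
-5 ≠ -2, so there is no saddle point; optimal play is mixed.
Let Player 1 play Up with probability p. Expected payoff against Left: (-2)p + (-6)(1−p) = 4p − 6; against Right: (-5)p + (-1)(1−p) = −4p − 1.
Setting these equal: 4p − 6 = −4p − 1 ⇒ 8p = 5 ⇒ p = 5/8, and the value is (4)·(5/8) − 6 = -7/2.
For Player 2: with q = P(Left), equating Up's and Down's payoffs gives 3q − 5 = −5q − 1 ⇒ q = 1/2.

-7/2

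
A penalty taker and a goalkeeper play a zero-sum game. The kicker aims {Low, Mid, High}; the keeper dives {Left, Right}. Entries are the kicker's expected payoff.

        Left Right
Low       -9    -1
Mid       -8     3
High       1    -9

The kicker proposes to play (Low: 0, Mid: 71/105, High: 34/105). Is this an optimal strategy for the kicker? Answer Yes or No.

Against Left this mix gives (71/105)·(-8) + (34/105)·1 = -178/35.
Against Right this mix gives (71/105)·3 + (34/105)·(-9) = -31/35.
The keeper will play Left, holding the kicker to -178/35. Shifting weight toward the row that does better against Left would raise this floor (the equalizing mix achieves -23/7 against both Left and Right), so the proposed strategy is not optimal.

No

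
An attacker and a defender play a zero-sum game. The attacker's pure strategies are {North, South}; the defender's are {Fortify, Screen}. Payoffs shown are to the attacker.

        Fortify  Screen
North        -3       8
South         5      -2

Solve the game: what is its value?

17/9

Row minima: North → -3, South → -2; maximin = -2.
Column maxima: Fortify → 5, Screen → 8; minimax = 5.
-2 ≠ 5, so there is no saddle point; optimal play is mixed.
Let the attacker play North with probability p. Expected payoff against Fortify: (-3)p + 5(1−p) = −8p + 5; against Screen: 8p + (-2)(1−p) = 10p − 2.
Setting these equal: −8p + 5 = 10p − 2 ⇒ −18p = -7 ⇒ p = 7/18, and the value is (-8)·(7/18) + 5 = 17/9.
For the defender: with q = P(Fortify), equating North's and South's payoffs gives −11q + 8 = 7q − 2 ⇒ q = 5/9.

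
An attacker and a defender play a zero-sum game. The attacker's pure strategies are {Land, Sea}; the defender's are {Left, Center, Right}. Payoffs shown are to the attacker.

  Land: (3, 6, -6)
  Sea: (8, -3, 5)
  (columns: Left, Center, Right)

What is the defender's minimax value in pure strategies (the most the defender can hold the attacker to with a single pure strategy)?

Column maxima: Left → 8, Center → 6, Right → 5.
The smallest of these is 5.

5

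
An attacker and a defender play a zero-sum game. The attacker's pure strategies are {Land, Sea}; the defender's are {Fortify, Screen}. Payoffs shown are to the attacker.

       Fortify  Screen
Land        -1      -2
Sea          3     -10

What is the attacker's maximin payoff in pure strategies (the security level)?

Row minima: Land → -2, Sea → -10.
The best of these is -2.

-2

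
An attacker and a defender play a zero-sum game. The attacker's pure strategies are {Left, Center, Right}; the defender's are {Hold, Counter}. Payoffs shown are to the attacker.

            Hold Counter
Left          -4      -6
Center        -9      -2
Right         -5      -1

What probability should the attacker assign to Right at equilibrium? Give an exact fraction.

Row minima: Left → -6, Center → -9, Right → -5; maximin = -5.
Column maxima: Hold → -4, Counter → -1; minimax = -4.
-5 ≠ -4, so there is no saddle point; optimal play is mixed.
Center is strictly dominated by Right, so the attacker never plays it.
On the remaining 2×2 (Left, Right vs Hold, Counter):
Let the attacker play Left with probability p. Expected payoff against Hold: (-4)p + (-5)(1−p) = p − 5; against Counter: (-6)p + (-1)(1−p) = −5p − 1.
Setting these equal: p − 5 = −5p − 1 ⇒ 6p = 4 ⇒ p = 2/3, and the value is (1)·(2/3) − 5 = -13/3.
For the defender: with q = P(Hold), equating Left's and Right's payoffs gives 2q − 6 = −4q − 1 ⇒ q = 5/6.

1/3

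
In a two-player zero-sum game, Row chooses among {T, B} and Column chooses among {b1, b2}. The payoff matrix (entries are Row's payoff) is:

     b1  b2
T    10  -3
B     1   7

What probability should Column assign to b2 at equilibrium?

9/19

Row minima: T → -3, B → 1; maximin = 1.
Column maxima: b1 → 10, b2 → 7; minimax = 7.
1 ≠ 7, so there is no saddle point; optimal play is mixed.
Let Row play T with probability p. Expected payoff against b1: 10p + 1(1−p) = 9p + 1; against b2: (-3)p + 7(1−p) = −10p + 7.
Setting these equal: 9p + 1 = −10p + 7 ⇒ 19p = 6 ⇒ p = 6/19, and the value is (9)·(6/19) + 1 = 73/19.
For Column: with q = P(b1), equating T's and B's payoffs gives 13q − 3 = −6q + 7 ⇒ q = 10/19.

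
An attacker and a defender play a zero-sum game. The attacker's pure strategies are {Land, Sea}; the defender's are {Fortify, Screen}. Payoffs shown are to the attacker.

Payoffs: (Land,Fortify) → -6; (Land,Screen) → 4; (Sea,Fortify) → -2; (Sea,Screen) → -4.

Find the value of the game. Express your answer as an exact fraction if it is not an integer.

Row minima: Land → -6, Sea → -4; maximin = -4.
Column maxima: Fortify → -2, Screen → 4; minimax = -2.
-4 ≠ -2, so there is no saddle point; optimal play is mixed.
Let the attacker play Land with probability p. Expected payoff against Fortify: (-6)p + (-2)(1−p) = −4p − 2; against Screen: 4p + (-4)(1−p) = 8p − 4.
Setting these equal: −4p − 2 = 8p − 4 ⇒ −12p = -2 ⇒ p = 1/6, and the value is (-4)·(1/6) − 2 = -8/3.
For the defender: with q = P(Fortify), equating Land's and Sea's payoffs gives −10q + 4 = 2q − 4 ⇒ q = 2/3.

-8/3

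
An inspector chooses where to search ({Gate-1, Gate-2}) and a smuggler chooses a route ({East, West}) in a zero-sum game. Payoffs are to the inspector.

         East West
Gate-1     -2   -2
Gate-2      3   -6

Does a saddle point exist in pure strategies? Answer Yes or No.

Yes

Row minima: Gate-1 → -2, Gate-2 → -6; maximin = -2.
Column maxima: East → 3, West → -2; minimax = -2.
maximin = minimax = -2, so a saddle point exists.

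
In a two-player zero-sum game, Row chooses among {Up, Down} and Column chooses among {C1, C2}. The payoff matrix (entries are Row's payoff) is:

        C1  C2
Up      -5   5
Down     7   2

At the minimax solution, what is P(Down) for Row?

Row minima: Up → -5, Down → 2; maximin = 2.
Column maxima: C1 → 7, C2 → 5; minimax = 5.
2 ≠ 5, so there is no saddle point; optimal play is mixed.
Let Row play Up with probability p. Expected payoff against C1: (-5)p + 7(1−p) = −12p + 7; against C2: 5p + 2(1−p) = 3p + 2.
Setting these equal: −12p + 7 = 3p + 2 ⇒ −15p = -5 ⇒ p = 1/3, and the value is (-12)·(1/3) + 7 = 3.
For Column: with q = P(C1), equating Up's and Down's payoffs gives −10q + 5 = 5q + 2 ⇒ q = 1/5.

2/3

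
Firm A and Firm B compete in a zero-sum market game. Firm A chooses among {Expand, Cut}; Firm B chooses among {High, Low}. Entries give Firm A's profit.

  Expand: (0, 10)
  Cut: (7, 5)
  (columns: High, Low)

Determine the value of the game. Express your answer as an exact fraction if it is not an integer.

Row minima: Expand → 0, Cut → 5; maximin = 5.
Column maxima: High → 7, Low → 10; minimax = 7.
5 ≠ 7, so there is no saddle point; optimal play is mixed.
Let Firm A play Expand with probability p. Expected payoff against High: 0p + 7(1−p) = −7p + 7; against Low: 10p + 5(1−p) = 5p + 5.
Setting these equal: −7p + 7 = 5p + 5 ⇒ −12p = -2 ⇒ p = 1/6, and the value is (-7)·(1/6) + 7 = 35/6.
For Firm B: with q = P(High), equating Expand's and Cut's payoffs gives −10q + 10 = 2q + 5 ⇒ q = 5/12.

35/6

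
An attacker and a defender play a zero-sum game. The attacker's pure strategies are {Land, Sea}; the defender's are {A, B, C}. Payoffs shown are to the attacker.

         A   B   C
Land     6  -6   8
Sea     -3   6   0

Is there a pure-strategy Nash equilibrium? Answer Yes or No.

Row minima: Land → -6, Sea → -3; maximin = -3.
Column maxima: A → 6, B → 6, C → 8; minimax = 6.
-3 ≠ 6, so no pure-strategy equilibrium exists.

No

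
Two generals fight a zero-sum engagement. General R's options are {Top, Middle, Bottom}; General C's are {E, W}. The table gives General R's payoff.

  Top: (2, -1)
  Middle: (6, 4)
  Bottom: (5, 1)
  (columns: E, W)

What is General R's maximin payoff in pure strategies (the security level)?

4

Row minima: Top → -1, Middle → 4, Bottom → 1.
The best of these is 4.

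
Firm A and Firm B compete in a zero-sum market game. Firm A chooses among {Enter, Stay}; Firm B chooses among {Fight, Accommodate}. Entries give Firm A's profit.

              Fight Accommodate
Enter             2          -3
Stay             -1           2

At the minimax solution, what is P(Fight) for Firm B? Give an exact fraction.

Row minima: Enter → -3, Stay → -1; maximin = -1.
Column maxima: Fight → 2, Accommodate → 2; minimax = 2.
-1 ≠ 2, so there is no saddle point; optimal play is mixed.
Let Firm A play Enter with probability p. Expected payoff against Fight: 2p + (-1)(1−p) = 3p − 1; against Accommodate: (-3)p + 2(1−p) = −5p + 2.
Setting these equal: 3p − 1 = −5p + 2 ⇒ 8p = 3 ⇒ p = 3/8, and the value is (3)·(3/8) − 1 = 1/8.
For Firm B: with q = P(Fight), equating Enter's and Stay's payoffs gives 5q − 3 = −3q + 2 ⇒ q = 5/8.

5/8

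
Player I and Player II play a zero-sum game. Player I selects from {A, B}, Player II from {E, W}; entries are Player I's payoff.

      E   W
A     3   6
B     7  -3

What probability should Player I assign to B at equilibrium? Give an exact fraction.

Row minima: A → 3, B → -3; maximin = 3.
Column maxima: E → 7, W → 6; minimax = 6.
3 ≠ 6, so there is no saddle point; optimal play is mixed.
Let Player I play A with probability p. Expected payoff against E: 3p + 7(1−p) = −4p + 7; against W: 6p + (-3)(1−p) = 9p − 3.
Setting these equal: −4p + 7 = 9p − 3 ⇒ −13p = -10 ⇒ p = 10/13, and the value is (-4)·(10/13) + 7 = 51/13.
For Player II: with q = P(E), equating A's and B's payoffs gives −3q + 6 = 10q − 3 ⇒ q = 9/13.

3/13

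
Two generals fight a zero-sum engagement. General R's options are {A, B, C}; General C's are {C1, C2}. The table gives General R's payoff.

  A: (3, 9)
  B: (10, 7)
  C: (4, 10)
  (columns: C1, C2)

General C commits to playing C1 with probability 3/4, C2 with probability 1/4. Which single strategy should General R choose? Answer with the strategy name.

B

Expected payoff of A: (3/4)·3 + (1/4)·9 = 9/2.
Expected payoff of B: (3/4)·10 + (1/4)·7 = 37/4.
Expected payoff of C: (3/4)·4 + (1/4)·10 = 11/2.
The largest is 37/4, so General R's best response is B.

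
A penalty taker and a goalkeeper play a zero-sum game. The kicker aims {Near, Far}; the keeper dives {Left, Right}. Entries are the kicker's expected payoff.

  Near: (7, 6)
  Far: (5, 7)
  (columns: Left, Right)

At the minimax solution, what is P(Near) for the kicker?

Row minima: Near → 6, Far → 5; maximin = 6.
Column maxima: Left → 7, Right → 7; minimax = 7.
6 ≠ 7, so there is no saddle point; optimal play is mixed.
Let the kicker play Near with probability p. Expected payoff against Left: 7p + 5(1−p) = 2p + 5; against Right: 6p + 7(1−p) = −p + 7.
Setting these equal: 2p + 5 = −p + 7 ⇒ 3p = 2 ⇒ p = 2/3, and the value is (2)·(2/3) + 5 = 19/3.
For the keeper: with q = P(Left), equating Near's and Far's payoffs gives q + 6 = −2q + 7 ⇒ q = 1/3.

2/3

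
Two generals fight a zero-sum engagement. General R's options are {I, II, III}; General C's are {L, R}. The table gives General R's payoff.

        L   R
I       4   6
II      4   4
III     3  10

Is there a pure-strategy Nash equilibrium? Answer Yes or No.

Yes

Row minima: I → 4, II → 4, III → 3; maximin = 4.
Column maxima: L → 4, R → 10; minimax = 4.
maximin = minimax = 4, so a saddle point exists.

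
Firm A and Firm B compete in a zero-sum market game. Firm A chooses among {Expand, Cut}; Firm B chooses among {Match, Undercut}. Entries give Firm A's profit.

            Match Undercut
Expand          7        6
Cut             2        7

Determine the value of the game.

Row minima: Expand → 6, Cut → 2; maximin = 6.
Column maxima: Match → 7, Undercut → 7; minimax = 7.
6 ≠ 7, so there is no saddle point; optimal play is mixed.
Let Firm A play Expand with probability p. Expected payoff against Match: 7p + 2(1−p) = 5p + 2; against Undercut: 6p + 7(1−p) = −p + 7.
Setting these equal: 5p + 2 = −p + 7 ⇒ 6p = 5 ⇒ p = 5/6, and the value is (5)·(5/6) + 2 = 37/6.
For Firm B: with q = P(Match), equating Expand's and Cut's payoffs gives q + 6 = −5q + 7 ⇒ q = 1/6.

37/6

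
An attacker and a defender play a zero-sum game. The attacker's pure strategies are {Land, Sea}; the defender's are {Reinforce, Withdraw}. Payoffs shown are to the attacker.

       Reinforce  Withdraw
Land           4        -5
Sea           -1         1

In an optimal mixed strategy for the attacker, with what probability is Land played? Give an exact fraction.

2/11

Row minima: Land → -5, Sea → -1; maximin = -1.
Column maxima: Reinforce → 4, Withdraw → 1; minimax = 1.
-1 ≠ 1, so there is no saddle point; optimal play is mixed.
Let the attacker play Land with probability p. Expected payoff against Reinforce: 4p + (-1)(1−p) = 5p − 1; against Withdraw: (-5)p + 1(1−p) = −6p + 1.
Setting these equal: 5p − 1 = −6p + 1 ⇒ 11p = 2 ⇒ p = 2/11, and the value is (5)·(2/11) − 1 = -1/11.
For the defender: with q = P(Reinforce), equating Land's and Sea's payoffs gives 9q − 5 = −2q + 1 ⇒ q = 6/11.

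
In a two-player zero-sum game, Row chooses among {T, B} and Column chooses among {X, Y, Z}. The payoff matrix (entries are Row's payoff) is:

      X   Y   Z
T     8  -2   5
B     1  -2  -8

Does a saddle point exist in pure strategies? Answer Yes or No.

Row minima: T → -2, B → -8; maximin = -2.
Column maxima: X → 8, Y → -2, Z → 5; minimax = -2.
maximin = minimax = -2, so a saddle point exists.

Yes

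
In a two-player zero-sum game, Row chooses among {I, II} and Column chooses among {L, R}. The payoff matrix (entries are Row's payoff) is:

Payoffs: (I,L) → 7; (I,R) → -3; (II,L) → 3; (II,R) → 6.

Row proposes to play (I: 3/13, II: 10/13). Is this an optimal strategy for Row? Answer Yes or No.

Yes

Against L this mix gives (3/13)·7 + (10/13)·3 = 51/13.
Against R this mix gives (3/13)·(-3) + (10/13)·6 = 51/13.
All of Column's active replies (L, R) yield 51/13, and no column does worse for Row. The mix makes Column indifferent and guarantees 51/13, so it is optimal.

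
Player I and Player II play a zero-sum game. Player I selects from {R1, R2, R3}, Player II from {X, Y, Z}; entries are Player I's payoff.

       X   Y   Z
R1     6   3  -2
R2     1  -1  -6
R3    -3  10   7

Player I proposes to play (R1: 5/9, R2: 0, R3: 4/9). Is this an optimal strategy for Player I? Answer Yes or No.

Against X this mix gives (5/9)·6 + (4/9)·(-3) = 2.
Against Y this mix gives (5/9)·3 + (4/9)·10 = 55/9.
Against Z this mix gives (5/9)·(-2) + (4/9)·7 = 2.
All of Player II's active replies (X, Z) yield 2, and no column does worse for Player I. The mix makes Player II indifferent and guarantees 2, so it is optimal.

Yes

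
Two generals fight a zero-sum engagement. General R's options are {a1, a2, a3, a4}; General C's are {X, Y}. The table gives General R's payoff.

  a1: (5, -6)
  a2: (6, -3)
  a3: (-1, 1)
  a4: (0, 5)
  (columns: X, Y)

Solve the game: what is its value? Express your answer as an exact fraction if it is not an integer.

15/7

Row minima: a1 → -6, a2 → -3, a3 → -1, a4 → 0; maximin = 0.
Column maxima: X → 6, Y → 5; minimax = 5.
0 ≠ 5, so there is no saddle point; optimal play is mixed.
a1 is strictly dominated by a2, so General R never plays it.
a3 is strictly dominated by a4, so General R never plays it.
On the remaining 2×2 (a2, a4 vs X, Y):
Let General R play a2 with probability p. Expected payoff against X: 6p + 0(1−p) = 6p; against Y: (-3)p + 5(1−p) = −8p + 5.
Setting these equal: 6p = −8p + 5 ⇒ 14p = 5 ⇒ p = 5/14, and the value is (6)·(5/14) = 15/7.
For General C: with q = P(X), equating a2's and a4's payoffs gives 9q − 3 = −5q + 5 ⇒ q = 4/7.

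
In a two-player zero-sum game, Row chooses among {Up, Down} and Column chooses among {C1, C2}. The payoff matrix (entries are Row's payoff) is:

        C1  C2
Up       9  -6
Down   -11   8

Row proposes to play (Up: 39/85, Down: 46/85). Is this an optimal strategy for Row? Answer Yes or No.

Against C1 this mix gives (39/85)·9 + (46/85)·(-11) = -31/17.
Against C2 this mix gives (39/85)·(-6) + (46/85)·8 = 134/85.
Column will play C1, holding Row to -31/17. Shifting weight toward the row that does better against C1 would raise this floor (the equalizing mix achieves 3/17 against both C1 and C2), so the proposed strategy is not optimal.

No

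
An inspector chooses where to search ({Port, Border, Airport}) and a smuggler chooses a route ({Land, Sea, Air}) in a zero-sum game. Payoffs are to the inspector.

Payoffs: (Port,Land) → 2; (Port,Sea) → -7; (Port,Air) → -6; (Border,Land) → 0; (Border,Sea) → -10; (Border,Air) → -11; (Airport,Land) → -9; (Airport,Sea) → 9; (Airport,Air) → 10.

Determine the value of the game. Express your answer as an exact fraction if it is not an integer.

Row minima: Port → -7, Border → -11, Airport → -9; maximin = -7.
Column maxima: Land → 2, Sea → 9, Air → 10; minimax = 2.
-7 ≠ 2, so there is no saddle point; optimal play is mixed.
Border is strictly dominated by Port, so the inspector never plays it.
With Border eliminated, Air is strictly dominated by Sea (it gives the inspector strictly more in every remaining row), so the smuggler never plays it.
On the remaining 2×2 (Port, Airport vs Land, Sea):
Let the inspector play Port with probability p. Expected payoff against Land: 2p + (-9)(1−p) = 11p − 9; against Sea: (-7)p + 9(1−p) = −16p + 9.
Setting these equal: 11p − 9 = −16p + 9 ⇒ 27p = 18 ⇒ p = 2/3, and the value is (11)·(2/3) − 9 = -5/3.
For the smuggler: with q = P(Land), equating Port's and Airport's payoffs gives 9q − 7 = −18q + 9 ⇒ q = 16/27.

-5/3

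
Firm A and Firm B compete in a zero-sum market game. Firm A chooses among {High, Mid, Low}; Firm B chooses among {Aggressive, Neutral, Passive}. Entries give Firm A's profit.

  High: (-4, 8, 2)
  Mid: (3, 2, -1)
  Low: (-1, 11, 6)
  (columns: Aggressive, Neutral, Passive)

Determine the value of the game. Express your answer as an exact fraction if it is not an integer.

17/11

Row minima: High → -4, Mid → -1, Low → -1; maximin = -1.
Column maxima: Aggressive → 3, Neutral → 11, Passive → 6; minimax = 3.
-1 ≠ 3, so there is no saddle point; optimal play is mixed.
High is strictly dominated by Low, so Firm A never plays it.
Neutral is strictly dominated by Passive (it gives Firm A strictly more in every row), so Firm B never plays it.
On the remaining 2×2 (Mid, Low vs Aggressive, Passive):
Let Firm A play Mid with probability p. Expected payoff against Aggressive: 3p + (-1)(1−p) = 4p − 1; against Passive: (-1)p + 6(1−p) = −7p + 6.
Setting these equal: 4p − 1 = −7p + 6 ⇒ 11p = 7 ⇒ p = 7/11, and the value is (4)·(7/11) − 1 = 17/11.
For Firm B: with q = P(Aggressive), equating Mid's and Low's payoffs gives 4q − 1 = −7q + 6 ⇒ q = 7/11.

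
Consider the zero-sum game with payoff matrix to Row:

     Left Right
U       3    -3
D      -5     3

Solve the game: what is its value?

Row minima: U → -3, D → -5; maximin = -3.
Column maxima: Left → 3, Right → 3; minimax = 3.
-3 ≠ 3, so there is no saddle point; optimal play is mixed.
Let Row play U with probability p. Expected payoff against Left: 3p + (-5)(1−p) = 8p − 5; against Right: (-3)p + 3(1−p) = −6p + 3.
Setting these equal: 8p − 5 = −6p + 3 ⇒ 14p = 8 ⇒ p = 4/7, and the value is (8)·(4/7) − 5 = -3/7.
For Column: with q = P(Left), equating U's and D's payoffs gives 6q − 3 = −8q + 3 ⇒ q = 3/7.

-3/7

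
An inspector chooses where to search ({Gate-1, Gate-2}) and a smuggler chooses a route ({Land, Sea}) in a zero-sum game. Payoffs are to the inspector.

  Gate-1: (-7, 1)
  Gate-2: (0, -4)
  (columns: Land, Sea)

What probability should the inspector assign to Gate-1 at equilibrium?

Row minima: Gate-1 → -7, Gate-2 → -4; maximin = -4.
Column maxima: Land → 0, Sea → 1; minimax = 0.
-4 ≠ 0, so there is no saddle point; optimal play is mixed.
Let the inspector play Gate-1 with probability p. Expected payoff against Land: (-7)p + 0(1−p) = −7p; against Sea: 1p + (-4)(1−p) = 5p − 4.
Setting these equal: −7p = 5p − 4 ⇒ −12p = -4 ⇒ p = 1/3, and the value is (-7)·(1/3) = -7/3.
For the smuggler: with q = P(Land), equating Gate-1's and Gate-2's payoffs gives −8q + 1 = 4q − 4 ⇒ q = 5/12.

1/3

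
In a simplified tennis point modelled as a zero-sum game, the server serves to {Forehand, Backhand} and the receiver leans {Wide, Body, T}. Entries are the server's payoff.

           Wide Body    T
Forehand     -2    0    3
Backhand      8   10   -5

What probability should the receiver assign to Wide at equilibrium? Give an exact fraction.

Row minima: Forehand → -2, Backhand → -5; maximin = -2.
Column maxima: Wide → 8, Body → 10, T → 3; minimax = 3.
-2 ≠ 3, so there is no saddle point; optimal play is mixed.
Body is strictly dominated by Wide (it gives the server strictly more in every row), so the receiver never plays it.
On the remaining 2×2 (Forehand, Backhand vs Wide, T):
Let the server play Forehand with probability p. Expected payoff against Wide: (-2)p + 8(1−p) = −10p + 8; against T: 3p + (-5)(1−p) = 8p − 5.
Setting these equal: −10p + 8 = 8p − 5 ⇒ −18p = -13 ⇒ p = 13/18, and the value is (-10)·(13/18) + 8 = 7/9.
For the receiver: with q = P(Wide), equating Forehand's and Backhand's payoffs gives −5q + 3 = 13q − 5 ⇒ q = 4/9.

4/9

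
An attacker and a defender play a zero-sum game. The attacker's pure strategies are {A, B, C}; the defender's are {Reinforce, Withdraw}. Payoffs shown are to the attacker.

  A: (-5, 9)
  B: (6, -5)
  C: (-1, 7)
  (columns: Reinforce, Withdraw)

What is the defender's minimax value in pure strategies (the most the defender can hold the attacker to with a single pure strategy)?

Column maxima: Reinforce → 6, Withdraw → 9.
The smallest of these is 6.

6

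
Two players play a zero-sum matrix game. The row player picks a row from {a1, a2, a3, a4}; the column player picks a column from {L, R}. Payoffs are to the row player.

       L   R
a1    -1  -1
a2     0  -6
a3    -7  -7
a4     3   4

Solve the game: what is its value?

Row minima: a1 → -1, a2 → -6, a3 → -7, a4 → 3; maximin = 3.
Column maxima: L → 3, R → 4; minimax = 3.
Since maximin = minimax = 3, there is a saddle point and the value is 3.

3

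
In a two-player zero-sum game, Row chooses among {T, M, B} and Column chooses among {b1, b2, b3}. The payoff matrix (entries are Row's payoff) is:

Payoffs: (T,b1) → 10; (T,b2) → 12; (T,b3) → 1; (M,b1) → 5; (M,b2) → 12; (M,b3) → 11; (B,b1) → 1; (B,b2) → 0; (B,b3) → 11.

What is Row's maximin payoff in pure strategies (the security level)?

Row minima: T → 1, M → 5, B → 0.
The best of these is 5.

5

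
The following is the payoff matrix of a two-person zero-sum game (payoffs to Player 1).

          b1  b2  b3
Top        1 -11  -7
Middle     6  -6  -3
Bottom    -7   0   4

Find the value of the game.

Row minima: Top → -11, Middle → -6, Bottom → -7; maximin = -6.
Column maxima: b1 → 6, b2 → 0, b3 → 4; minimax = 0.
-6 ≠ 0, so there is no saddle point; optimal play is mixed.
Top is strictly dominated by Middle, so Player 1 never plays it.
b3 is strictly dominated by b2 (it gives Player 1 strictly more in every row), so Player 2 never plays it.
On the remaining 2×2 (Middle, Bottom vs b1, b2):
Let Player 1 play Middle with probability p. Expected payoff against b1: 6p + (-7)(1−p) = 13p − 7; against b2: (-6)p + 0(1−p) = −6p.
Setting these equal: 13p − 7 = −6p ⇒ 19p = 7 ⇒ p = 7/19, and the value is (13)·(7/19) − 7 = -42/19.
For Player 2: with q = P(b1), equating Middle's and Bottom's payoffs gives 12q − 6 = −7q ⇒ q = 6/19.

-42/19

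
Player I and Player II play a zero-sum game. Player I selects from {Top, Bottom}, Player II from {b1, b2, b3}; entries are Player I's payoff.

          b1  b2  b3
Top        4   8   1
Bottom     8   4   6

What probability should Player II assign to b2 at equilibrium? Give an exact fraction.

5/9

Row minima: Top → 1, Bottom → 4; maximin = 4.
Column maxima: b1 → 8, b2 → 8, b3 → 6; minimax = 6.
4 ≠ 6, so there is no saddle point; optimal play is mixed.
b1 is strictly dominated by b3 (it gives Player I strictly more in every row), so Player II never plays it.
On the remaining 2×2 (Top, Bottom vs b2, b3):
Let Player I play Top with probability p. Expected payoff against b2: 8p + 4(1−p) = 4p + 4; against b3: 1p + 6(1−p) = −5p + 6.
Setting these equal: 4p + 4 = −5p + 6 ⇒ 9p = 2 ⇒ p = 2/9, and the value is (4)·(2/9) + 4 = 44/9.
For Player II: with q = P(b2), equating Top's and Bottom's payoffs gives 7q + 1 = −2q + 6 ⇒ q = 5/9.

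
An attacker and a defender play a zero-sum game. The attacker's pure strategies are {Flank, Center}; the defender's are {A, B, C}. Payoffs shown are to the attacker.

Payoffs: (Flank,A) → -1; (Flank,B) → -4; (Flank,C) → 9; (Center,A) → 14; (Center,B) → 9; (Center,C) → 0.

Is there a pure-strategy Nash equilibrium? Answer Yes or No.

Row minima: Flank → -4, Center → 0; maximin = 0.
Column maxima: A → 14, B → 9, C → 9; minimax = 9.
0 ≠ 9, so no pure-strategy equilibrium exists.

No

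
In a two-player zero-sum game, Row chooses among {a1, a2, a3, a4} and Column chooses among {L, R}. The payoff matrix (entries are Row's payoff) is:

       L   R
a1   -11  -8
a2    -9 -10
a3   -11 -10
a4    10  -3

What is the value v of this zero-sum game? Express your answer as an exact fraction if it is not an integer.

-3

Row minima: a1 → -11, a2 → -10, a3 → -11, a4 → -3; maximin = -3.
Column maxima: L → 10, R → -3; minimax = -3.
Since maximin = minimax = -3, there is a saddle point and the value is -3.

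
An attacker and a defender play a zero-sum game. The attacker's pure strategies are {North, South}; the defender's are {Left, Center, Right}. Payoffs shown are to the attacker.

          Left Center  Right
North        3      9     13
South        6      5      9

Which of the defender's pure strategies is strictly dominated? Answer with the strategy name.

Right

Left holds the attacker's payoff strictly below Right in every row: 3 < 13, 6 < 9.
So Right is strictly dominated for the defender.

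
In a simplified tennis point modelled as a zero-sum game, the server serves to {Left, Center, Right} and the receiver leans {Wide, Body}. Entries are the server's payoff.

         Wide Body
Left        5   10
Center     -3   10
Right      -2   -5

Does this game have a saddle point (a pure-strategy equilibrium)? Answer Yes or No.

Yes

Row minima: Left → 5, Center → -3, Right → -5; maximin = 5.
Column maxima: Wide → 5, Body → 10; minimax = 5.
maximin = minimax = 5, so a saddle point exists.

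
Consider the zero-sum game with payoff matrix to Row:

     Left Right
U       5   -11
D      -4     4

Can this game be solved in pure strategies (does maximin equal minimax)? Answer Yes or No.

Row minima: U → -11, D → -4; maximin = -4.
Column maxima: Left → 5, Right → 4; minimax = 4.
-4 ≠ 4, so no pure-strategy equilibrium exists.

No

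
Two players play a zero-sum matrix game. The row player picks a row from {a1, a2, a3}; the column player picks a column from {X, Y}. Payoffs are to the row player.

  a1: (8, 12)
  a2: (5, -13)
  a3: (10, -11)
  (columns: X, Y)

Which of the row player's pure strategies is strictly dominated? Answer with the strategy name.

a2

a1 gives a strictly higher payoff than a2 against every column: 8 > 5, 12 > -13.
So a2 is strictly dominated and the row player never plays it.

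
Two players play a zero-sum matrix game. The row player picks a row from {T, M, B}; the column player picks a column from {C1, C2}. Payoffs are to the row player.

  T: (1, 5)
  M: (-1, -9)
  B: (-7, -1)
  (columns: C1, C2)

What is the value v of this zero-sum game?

1

Row minima: T → 1, M → -9, B → -7; maximin = 1.
Column maxima: C1 → 1, C2 → 5; minimax = 1.
Since maximin = minimax = 1, there is a saddle point and the value is 1.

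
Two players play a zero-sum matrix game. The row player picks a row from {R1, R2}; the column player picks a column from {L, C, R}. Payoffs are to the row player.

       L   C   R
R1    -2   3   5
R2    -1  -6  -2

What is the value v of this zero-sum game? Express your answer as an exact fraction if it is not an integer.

Row minima: R1 → -2, R2 → -6; maximin = -2.
Column maxima: L → -1, C → 3, R → 5; minimax = -1.
-2 ≠ -1, so there is no saddle point; optimal play is mixed.
R is strictly dominated by C (it gives the row player strictly more in every row), so the column player never plays it.
On the remaining 2×2 (R1, R2 vs L, C):
Let the row player play R1 with probability p. Expected payoff against L: (-2)p + (-1)(1−p) = −p − 1; against C: 3p + (-6)(1−p) = 9p − 6.
Setting these equal: −p − 1 = 9p − 6 ⇒ −10p = -5 ⇒ p = 1/2, and the value is (-1)·(1/2) − 1 = -3/2.
For the column player: with q = P(L), equating R1's and R2's payoffs gives −5q + 3 = 5q − 6 ⇒ q = 9/10.

-3/2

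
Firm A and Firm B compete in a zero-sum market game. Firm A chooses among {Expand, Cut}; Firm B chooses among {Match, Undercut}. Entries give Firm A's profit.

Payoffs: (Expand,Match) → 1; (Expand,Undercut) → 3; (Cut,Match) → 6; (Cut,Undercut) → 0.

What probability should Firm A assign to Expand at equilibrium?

3/4

Row minima: Expand → 1, Cut → 0; maximin = 1.
Column maxima: Match → 6, Undercut → 3; minimax = 3.
1 ≠ 3, so there is no saddle point; optimal play is mixed.
Let Firm A play Expand with probability p. Expected payoff against Match: 1p + 6(1−p) = −5p + 6; against Undercut: 3p + 0(1−p) = 3p.
Setting these equal: −5p + 6 = 3p ⇒ −8p = -6 ⇒ p = 3/4, and the value is (-5)·(3/4) + 6 = 9/4.
For Firm B: with q = P(Match), equating Expand's and Cut's payoffs gives −2q + 3 = 6q ⇒ q = 3/8.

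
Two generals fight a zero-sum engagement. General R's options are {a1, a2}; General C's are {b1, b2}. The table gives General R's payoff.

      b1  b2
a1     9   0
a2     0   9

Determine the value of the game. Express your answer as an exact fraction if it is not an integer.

9/2

Row minima: a1 → 0, a2 → 0; maximin = 0.
Column maxima: b1 → 9, b2 → 9; minimax = 9.
0 ≠ 9, so there is no saddle point; optimal play is mixed.
Let General R play a1 with probability p. Expected payoff against b1: 9p + 0(1−p) = 9p; against b2: 0p + 9(1−p) = −9p + 9.
Setting these equal: 9p = −9p + 9 ⇒ 18p = 9 ⇒ p = 1/2, and the value is (9)·(1/2) = 9/2.
For General C: with q = P(b1), equating a1's and a2's payoffs gives 9q = −9q + 9 ⇒ q = 1/2.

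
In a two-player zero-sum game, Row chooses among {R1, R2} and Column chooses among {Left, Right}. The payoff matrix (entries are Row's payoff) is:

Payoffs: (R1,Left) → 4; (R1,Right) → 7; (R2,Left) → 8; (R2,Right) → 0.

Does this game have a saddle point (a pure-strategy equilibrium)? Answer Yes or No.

No

Row minima: R1 → 4, R2 → 0; maximin = 4.
Column maxima: Left → 8, Right → 7; minimax = 7.
4 ≠ 7, so no pure-strategy equilibrium exists.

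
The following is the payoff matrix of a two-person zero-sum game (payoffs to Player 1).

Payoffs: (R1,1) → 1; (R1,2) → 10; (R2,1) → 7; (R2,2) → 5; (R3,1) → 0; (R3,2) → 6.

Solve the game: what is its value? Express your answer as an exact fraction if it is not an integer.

65/11

Row minima: R1 → 1, R2 → 5, R3 → 0; maximin = 5.
Column maxima: 1 → 7, 2 → 10; minimax = 7.
5 ≠ 7, so there is no saddle point; optimal play is mixed.
R3 is strictly dominated by R1, so Player 1 never plays it.
On the remaining 2×2 (R1, R2 vs 1, 2):
Let Player 1 play R1 with probability p. Expected payoff against 1: 1p + 7(1−p) = −6p + 7; against 2: 10p + 5(1−p) = 5p + 5.
Setting these equal: −6p + 7 = 5p + 5 ⇒ −11p = -2 ⇒ p = 2/11, and the value is (-6)·(2/11) + 7 = 65/11.
For Player 2: with q = P(1), equating R1's and R2's payoffs gives −9q + 10 = 2q + 5 ⇒ q = 5/11.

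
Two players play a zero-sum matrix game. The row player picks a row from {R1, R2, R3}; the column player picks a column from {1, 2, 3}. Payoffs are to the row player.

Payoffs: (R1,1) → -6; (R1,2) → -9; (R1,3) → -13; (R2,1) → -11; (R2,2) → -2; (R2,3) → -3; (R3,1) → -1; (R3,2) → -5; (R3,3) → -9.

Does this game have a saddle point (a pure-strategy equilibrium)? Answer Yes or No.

Row minima: R1 → -13, R2 → -11, R3 → -9; maximin = -9.
Column maxima: 1 → -1, 2 → -2, 3 → -3; minimax = -3.
-9 ≠ -3, so no pure-strategy equilibrium exists.

No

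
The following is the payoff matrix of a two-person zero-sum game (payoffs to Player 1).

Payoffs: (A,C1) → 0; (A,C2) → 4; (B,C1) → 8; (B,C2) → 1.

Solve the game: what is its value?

32/11

Row minima: A → 0, B → 1; maximin = 1.
Column maxima: C1 → 8, C2 → 4; minimax = 4.
1 ≠ 4, so there is no saddle point; optimal play is mixed.
Let Player 1 play A with probability p. Expected payoff against C1: 0p + 8(1−p) = −8p + 8; against C2: 4p + 1(1−p) = 3p + 1.
Setting these equal: −8p + 8 = 3p + 1 ⇒ −11p = -7 ⇒ p = 7/11, and the value is (-8)·(7/11) + 8 = 32/11.
For Player 2: with q = P(C1), equating A's and B's payoffs gives −4q + 4 = 7q + 1 ⇒ q = 3/11.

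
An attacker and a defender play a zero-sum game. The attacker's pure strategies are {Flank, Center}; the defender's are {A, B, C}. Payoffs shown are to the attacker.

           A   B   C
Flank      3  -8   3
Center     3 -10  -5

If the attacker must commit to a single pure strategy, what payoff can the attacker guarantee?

Row minima: Flank → -8, Center → -10.
The best of these is -8.

-8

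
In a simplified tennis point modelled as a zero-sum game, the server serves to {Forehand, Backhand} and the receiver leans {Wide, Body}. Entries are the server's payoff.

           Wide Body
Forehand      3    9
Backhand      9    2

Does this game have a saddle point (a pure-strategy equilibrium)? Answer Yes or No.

Row minima: Forehand → 3, Backhand → 2; maximin = 3.
Column maxima: Wide → 9, Body → 9; minimax = 9.
3 ≠ 9, so no pure-strategy equilibrium exists.

No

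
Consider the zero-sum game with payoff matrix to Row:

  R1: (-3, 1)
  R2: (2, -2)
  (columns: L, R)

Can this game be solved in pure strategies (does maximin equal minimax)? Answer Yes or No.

Row minima: R1 → -3, R2 → -2; maximin = -2.
Column maxima: L → 2, R → 1; minimax = 1.
-2 ≠ 1, so no pure-strategy equilibrium exists.

No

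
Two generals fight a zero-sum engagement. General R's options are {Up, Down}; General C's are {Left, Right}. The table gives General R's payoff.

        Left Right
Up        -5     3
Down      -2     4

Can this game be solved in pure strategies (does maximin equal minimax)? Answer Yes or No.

Row minima: Up → -5, Down → -2; maximin = -2.
Column maxima: Left → -2, Right → 4; minimax = -2.
maximin = minimax = -2, so a saddle point exists.

Yes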